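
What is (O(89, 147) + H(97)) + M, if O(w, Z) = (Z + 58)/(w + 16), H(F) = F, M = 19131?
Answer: 403829/21 ≈ 19230.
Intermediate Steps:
O(w, Z) = (58 + Z)/(16 + w)
(O(89, 147) + H(97)) + M = ((58 + 147)/(16 + 89) + 97) + 19131 = (205/105 + 97) + 19131 = ((1/105)*205 + 97) + 19131 = (41/21 + 97) + 19131 = 2078/21 + 19131 = 403829/21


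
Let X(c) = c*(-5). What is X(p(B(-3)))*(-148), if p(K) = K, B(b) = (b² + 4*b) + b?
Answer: -4440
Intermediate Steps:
B(b) = b² + 5*b
X(c) = -5*c
X(p(B(-3)))*(-148) = -(-15)*(5 - 3)*(-148) = -(-15)*2*(-148) = -5*(-6)*(-148) = 30*(-148) = -4440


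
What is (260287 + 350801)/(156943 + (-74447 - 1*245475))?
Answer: -611088/162979 ≈ -3.7495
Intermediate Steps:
(260287 + 350801)/(156943 + (-74447 - 1*245475)) = 611088/(156943 + (-74447 - 245475)) = 611088/(156943 - 319922) = 611088/(-162979) = 611088*(-1/162979) = -611088/162979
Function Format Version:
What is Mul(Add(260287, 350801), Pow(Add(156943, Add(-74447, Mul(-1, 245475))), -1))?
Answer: Rational(-611088, 162979) ≈ -3.7495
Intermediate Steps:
Mul(Add(260287, 350801), Pow(Add(156943, Add(-74447, Mul(-1, 245475))), -1)) = Mul(611088, Pow(Add(156943, Add(-74447, -245475)), -1)) = Mul(611088, Pow(Add(156943, -319922), -1)) = Mul(611088, Pow(-162979, -1)) = Mul(611088, Rational(-1, 162979)) = Rational(-611088, 162979)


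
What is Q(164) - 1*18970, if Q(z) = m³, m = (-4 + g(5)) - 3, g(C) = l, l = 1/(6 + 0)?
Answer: -4166441/216 ≈ -19289.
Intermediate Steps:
l = ⅙ (l = 1/6 = ⅙ ≈ 0.16667)
g(C) = ⅙
m = -41/6 (m = (-4 + ⅙) - 3 = -23/6 - 3 = -41/6 ≈ -6.8333)
Q(z) = -68921/216 (Q(z) = (-41/6)³ = -68921/216)
Q(164) - 1*18970 = -68921/216 - 1*18970 = -68921/216 - 18970 = -4166441/216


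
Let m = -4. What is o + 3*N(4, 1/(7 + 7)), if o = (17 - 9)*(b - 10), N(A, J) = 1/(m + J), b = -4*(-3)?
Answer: 838/55 ≈ 15.236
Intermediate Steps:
b = 12
N(A, J) = 1/(-4 + J)
o = 16 (o = (17 - 9)*(12 - 10) = 8*2 = 16)
o + 3*N(4, 1/(7 + 7)) = 16 + 3/(-4 + 1/(7 + 7)) = 16 + 3/(-4 + 1/14) = 16 + 3/(-55/14) = 16 + 3*(-14/55) = 16 - 42/55 = 838/55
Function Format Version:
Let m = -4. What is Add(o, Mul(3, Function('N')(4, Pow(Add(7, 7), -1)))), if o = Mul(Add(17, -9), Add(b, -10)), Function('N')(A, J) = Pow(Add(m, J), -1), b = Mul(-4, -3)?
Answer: Rational(838, 55) ≈ 15.236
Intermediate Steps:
b = 12
Function('N')(A, J) = Pow(Add(-4, J), -1)
o = 16 (o = Mul(Add(17, -9), Add(12, -10)) = Mul(8, 2) = 16)
Add(o, Mul(3, Function('N')(4, Pow(Add(7, 7), -1)))) = Add(16, Mul(3, Pow(Add(-4, Pow(Add(7, 7), -1)), -1))) = Add(16, Mul(3, Pow(Add(-4, Pow(14, -1)), -1))) = Add(16, Mul(3, Pow(Add(-4, Rational(1, 14)), -1))) = Add(16, Mul(3, Pow(Rational(-55, 14), -1))) = Add(16, Mul(3, Rational(-14, 55))) = Add(16, Rational(-42, 55)) = Rational(838, 55)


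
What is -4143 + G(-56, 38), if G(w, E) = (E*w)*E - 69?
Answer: -85076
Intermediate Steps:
G(w, E) = -69 + w*E² (G(w, E) = w*E² - 69 = -69 + w*E²)
-4143 + G(-56, 38) = -4143 + (-69 - 56*38²) = -4143 + (-69 - 56*1444) = -4143 + (-69 - 80864) = -4143 - 80933 = -85076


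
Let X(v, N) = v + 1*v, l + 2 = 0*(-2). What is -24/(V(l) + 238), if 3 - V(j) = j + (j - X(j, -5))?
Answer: -24/241 ≈ -0.099585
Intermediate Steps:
l = -2 (l = -2 + 0*(-2) = -2 + 0 = -2)
X(v, N) = 2*v (X(v, N) = v + v = 2*v)
V(j) = 3 (V(j) = 3 - (j + (j - 2*j)) = 3 - (j - j) = 3 - 1*0 = 3 + 0 = 3)
-24/(V(l) + 238) = -24/(3 + 238) = -24/241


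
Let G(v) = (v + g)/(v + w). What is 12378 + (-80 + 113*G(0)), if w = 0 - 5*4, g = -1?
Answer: 246073/20 ≈ 12304.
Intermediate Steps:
w = -20 (w = 0 - 20 = -20)
G(v) = (-1 + v)/(-20 + v) (G(v) = (v - 1)/(v - 20) = (-1 + v)/(-20 + v))
12378 + (-80 + 113*G(0)) = 12378 + (-80 + 113*((-1 + 0)/(-20 + 0))) = 12378 + (-80 + 113*(-1/(-20))) = 12378 + (-80 + 113*(-1/20*(-1))) = 12378 + (-80 + 113*(1/20)) = 12378 + (-80 + 113/20) = 12378 - 1487/20 = 246073/20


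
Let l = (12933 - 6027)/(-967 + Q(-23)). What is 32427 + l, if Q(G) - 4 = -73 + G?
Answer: 11444429/353 ≈ 32420.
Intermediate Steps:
Q(G) = -69 + G (Q(G) = 4 + (-73 + G) = -69 + G)
l = -2302/353 (l = (12933 - 6027)/(-967 + (-69 - 23)) = 6906/(-967 - 92) = 6906/(-1059) = 6906*(-1/1059) = -2302/353 ≈ -6.5212)
32427 + l = 32427 - 2302/353 = 11444429/353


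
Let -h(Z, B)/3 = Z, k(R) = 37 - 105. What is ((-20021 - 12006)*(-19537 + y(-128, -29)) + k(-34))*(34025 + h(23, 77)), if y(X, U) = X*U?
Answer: 17209824640892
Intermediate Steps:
y(X, U) = U*X
k(R) = -68
h(Z, B) = -3*Z
((-20021 - 12006)*(-19537 + y(-128, -29)) + k(-34))*(34025 + h(23, 77)) = ((-20021 - 12006)*(-19537 - 29*(-128)) - 68)*(34025 - 3*23) = (-32027*(-19537 + 3712) - 68)*(34025 - 69) = (-32027*(-15825) - 68)*33956 = (506827275 - 68)*33956 = 506827207*33956 = 17209824640892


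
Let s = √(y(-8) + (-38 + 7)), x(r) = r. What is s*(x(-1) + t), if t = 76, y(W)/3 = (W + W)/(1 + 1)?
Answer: 75*I*√55 ≈ 556.21*I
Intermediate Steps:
y(W) = 3*W (y(W) = 3*((W + W)/(1 + 1)) = 3*((2*W)/2) = 3*((2*W)*(½)) = 3*W)
s = I*√55 (s = √(3*(-8) + (-38 + 7)) = √(-24 - 31) = √(-55) = I*√55 ≈ 7.4162*I)
s*(x(-1) + t) = (I*√55)*(-1 + 76) = (I*√55)*75 = 75*I*√55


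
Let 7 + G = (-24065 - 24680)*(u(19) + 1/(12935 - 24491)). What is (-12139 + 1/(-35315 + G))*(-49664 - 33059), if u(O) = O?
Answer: 11157161383508600087/11110779467 ≈ 1.0042e+9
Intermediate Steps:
G = -10702679327/11556 (G = -7 + (-24065 - 24680)*(19 + 1/(12935 - 24491)) = -7 - 48745*(19 + 1/(-11556)) = -7 - 48745*(19 - 1/11556) = -7 - 48745*219563/11556 = -7 - 10702598435/11556 = -10702679327/11556 ≈ -9.2616e+5)
(-12139 + 1/(-35315 + G))*(-49664 - 33059) = (-12139 + 1/(-35315 - 10702679327/11556))*(-49664 - 33059) = (-12139 + 1/(-11110779467/11556))*(-82723) = (-12139 - 11556/11110779467)*(-82723) = -134873751961469/11110779467*(-82723) = 11157161383508600087/11110779467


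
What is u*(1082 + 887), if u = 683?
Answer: 1344827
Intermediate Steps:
u*(1082 + 887) = 683*(1082 + 887) = 683*1969 = 1344827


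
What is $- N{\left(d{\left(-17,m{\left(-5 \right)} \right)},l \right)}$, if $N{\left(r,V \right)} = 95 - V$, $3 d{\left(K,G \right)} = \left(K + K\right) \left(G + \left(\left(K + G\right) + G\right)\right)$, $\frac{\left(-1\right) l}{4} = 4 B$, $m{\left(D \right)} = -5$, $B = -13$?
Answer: $113$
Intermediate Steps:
$l = 208$ ($l = - 4 \cdot 4 \left(-13\right) = \left(-4\right) \left(-52\right) = 208$)
$d{\left(K,G \right)} = \frac{2 K \left(K + 3 G\right)}{3}$ ($d{\left(K,G \right)} = \frac{\left(K + K\right) \left(G + \left(\left(K + G\right) + G\right)\right)}{3} = \frac{2 K \left(G + \left(\left(G + K\right) + G\right)\right)}{3} = \frac{2 K \left(G + \left(K + 2 G\right)\right)}{3} = \frac{2 K \left(K + 3 G\right)}{3}$)
$- N{\left(d{\left(-17,m{\left(-5 \right)} \right)},l \right)} = - (95 - 208) = \left(-1\right) \left(-113\right) = 113$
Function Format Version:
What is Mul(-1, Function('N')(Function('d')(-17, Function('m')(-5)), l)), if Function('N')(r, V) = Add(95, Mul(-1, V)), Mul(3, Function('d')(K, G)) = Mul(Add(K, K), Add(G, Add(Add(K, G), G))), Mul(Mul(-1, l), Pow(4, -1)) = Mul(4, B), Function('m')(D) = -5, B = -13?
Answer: 113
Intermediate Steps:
l = 208 (l = Mul(-4, Mul(4, -13)) = Mul(-4, -52) = 208)
Function('d')(K, G) = Mul(Rational(2, 3), K, Add(K, Mul(3, G))) (Function('d')(K, G) = Mul(Rational(1, 3), Mul(Add(K, K), Add(G, Add(Add(K, G), G)))) = Mul(Rational(1, 3), Mul(Mul(2, K), Add(G, Add(Add(G, K), G)))) = Mul(Rational(1, 3), Mul(Mul(2, K), Add(G, Add(K, Mul(2, G))))) = Mul(Rational(1, 3), Mul(Mul(2, K), Add(K, Mul(3, G)))) = Mul(Rational(1, 3), Mul(2, K, Add(K, Mul(3, G)))) = Mul(Rational(2, 3), K, Add(K, Mul(3, G))))
Mul(-1, Function('N')(Function('d')(-17, Function('m')(-5)), l)) = Mul(-1, Add(95, Mul(-1, 208))) = Mul(-1, Add(95, -208)) = Mul(-1, -113) = 113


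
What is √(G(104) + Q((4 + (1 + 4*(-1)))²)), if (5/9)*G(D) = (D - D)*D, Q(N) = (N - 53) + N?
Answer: I*√51 ≈ 7.1414*I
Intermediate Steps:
Q(N) = -53 + 2*N (Q(N) = (-53 + N) + N = -53 + 2*N)
G(D) = 0 (G(D) = 9*((D - D)*D)/5 = 9*(0*D)/5 = (9/5)*0 = 0)
√(G(104) + Q((4 + (1 + 4*(-1)))²)) = √(0 + (-53 + 2*(4 + (1 + 4*(-1)))²)) = √(0 + (-53 + 2*(4 + (1 - 4))²)) = √(0 + (-53 + 2*(4 - 3)²)) = √(0 + (-53 + 2*1²)) = √(0 + (-53 + 2*1)) = √(0 + (-53 + 2)) = √(0 - 51) = √(-51) = I*√51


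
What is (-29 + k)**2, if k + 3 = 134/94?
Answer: 2064969/2209 ≈ 934.80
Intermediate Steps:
k = -74/47 (k = -3 + 134/94 = -3 + 134*(1/94) = -3 + 67/47 = -74/47 ≈ -1.5745)
(-29 + k)**2 = (-29 - 74/47)**2 = (-1437/47)**2 = 2064969/2209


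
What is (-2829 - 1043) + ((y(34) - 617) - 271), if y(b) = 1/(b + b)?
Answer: -323679/68 ≈ -4760.0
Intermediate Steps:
y(b) = 1/(2*b)
(-2829 - 1043) + ((y(34) - 617) - 271) = (-2829 - 1043) + (((1/2)/34 - 617) - 271) = -3872 + (((1/2)*(1/34) - 617) - 271) = -3872 + ((1/68 - 617) - 271) = -3872 + (-41955/68 - 271) = -3872 - 60383/68 = -323679/68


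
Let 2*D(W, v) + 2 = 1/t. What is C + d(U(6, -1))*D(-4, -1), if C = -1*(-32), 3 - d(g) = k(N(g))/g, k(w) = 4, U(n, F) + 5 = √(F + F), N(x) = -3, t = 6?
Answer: 9257/324 - 11*I*√2/81 ≈ 28.571 - 0.19205*I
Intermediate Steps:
U(n, F) = -5 + √2*√F (U(n, F) = -5 + √(F + F) = -5 + √(2*F) = -5 + √2*√F)
D(W, v) = -11/12 (D(W, v) = -1 + (½)/6 = -1 + (½)*(⅙) = -1 + 1/12 = -11/12)
d(g) = 3 - 4/g
C = 32
C + d(U(6, -1))*D(-4, -1) = 32 + (3 - 4/(-5 + √2*√(-1)))*(-11/12) = 32 + (3 - 4/(-5 + √2*I))*(-11/12) = 32 + (3 - 4/(-5 + I*√2))*(-11/12) = 32 + (-11/4 + 11/(3*(-5 + I*√2))) = 117/4 + 11/(3*(-5 + I*√2))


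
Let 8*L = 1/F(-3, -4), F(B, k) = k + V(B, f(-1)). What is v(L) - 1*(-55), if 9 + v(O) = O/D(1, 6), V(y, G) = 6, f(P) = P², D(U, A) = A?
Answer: 4417/96 ≈ 46.010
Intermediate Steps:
F(B, k) = 6 + k (F(B, k) = k + 6 = 6 + k)
L = 1/16 (L = 1/(8*(6 - 4)) = (⅛)/2 = (⅛)*(½) = 1/16 ≈ 0.062500)
v(O) = -9 + O/6
v(L) - 1*(-55) = (-9 + (⅙)*(1/16)) - 1*(-55) = (-9 + 1/96) + 55 = -863/96 + 55 = 4417/96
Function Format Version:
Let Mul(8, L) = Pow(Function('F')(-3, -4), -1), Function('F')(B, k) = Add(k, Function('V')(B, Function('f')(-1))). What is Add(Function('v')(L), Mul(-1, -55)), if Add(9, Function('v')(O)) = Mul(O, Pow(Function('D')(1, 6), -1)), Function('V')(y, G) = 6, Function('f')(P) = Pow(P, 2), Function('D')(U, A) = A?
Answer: Rational(4417, 96) ≈ 46.010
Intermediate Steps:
Function('F')(B, k) = Add(6, k) (Function('F')(B, k) = Add(k, 6) = Add(6, k))
L = Rational(1, 16) (L = Mul(Rational(1, 8), Pow(Add(6, -4), -1)) = Mul(Rational(1, 8), Pow(2, -1)) = Mul(Rational(1, 8), Rational(1, 2)) = Rational(1, 16) ≈ 0.062500)
Function('v')(O) = Add(-9, Mul(Rational(1, 6), O)) (Function('v')(O) = Add(-9, Mul(O, Pow(6, -1))) = Add(-9, Mul(O, Rational(1, 6))) = Add(-9, Mul(Rational(1, 6), O)))
Add(Function('v')(L), Mul(-1, -55)) = Add(Add(-9, Mul(Rational(1, 6), Rational(1, 16))), Mul(-1, -55)) = Add(Add(-9, Rational(1, 96)), 55) = Add(Rational(-863, 96), 55) = Rational(4417, 96)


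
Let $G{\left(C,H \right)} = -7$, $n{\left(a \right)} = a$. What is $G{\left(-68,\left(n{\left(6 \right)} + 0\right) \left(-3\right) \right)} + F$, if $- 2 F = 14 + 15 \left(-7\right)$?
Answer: $\frac{77}{2} \approx 38.5$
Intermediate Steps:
$F = \frac{91}{2}$ ($F = - \frac{14 + 15 \left(-7\right)}{2} = - \frac{14 - 105}{2} = \left(- \frac{1}{2}\right) \left(-91\right) = \frac{91}{2} \approx 45.5$)
$G{\left(-68,\left(n{\left(6 \right)} + 0\right) \left(-3\right) \right)} + F = -7 + \frac{91}{2} = \frac{77}{2}$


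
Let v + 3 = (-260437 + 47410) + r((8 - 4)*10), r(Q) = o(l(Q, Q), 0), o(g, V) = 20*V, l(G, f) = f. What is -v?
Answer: 213030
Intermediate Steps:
r(Q) = 0 (r(Q) = 20*0 = 0)
v = -213030 (v = -3 + ((-260437 + 47410) + 0) = -3 + (-213027 + 0) = -3 - 213027 = -213030)
-v = -1*(-213030) = 213030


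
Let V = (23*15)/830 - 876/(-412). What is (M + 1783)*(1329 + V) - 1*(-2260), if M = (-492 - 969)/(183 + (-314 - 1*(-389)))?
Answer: 3483236487533/1470428 ≈ 2.3689e+6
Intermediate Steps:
M = -487/86 (M = -1461/(183 + (-314 + 389)) = -1461/(183 + 75) = -1461/258 = -1461*1/258 = -487/86 ≈ -5.6628)
V = 43461/17098 (V = 345*(1/830) - 876*(-1/412) = 69/166 + 219/103 = 43461/17098 ≈ 2.5419)
(M + 1783)*(1329 + V) - 1*(-2260) = (-487/86 + 1783)*(1329 + 43461/17098) - 1*(-2260) = (152851/86)*(22766703/17098) + 2260 = 3479913320253/1470428 + 2260 = 3483236487533/1470428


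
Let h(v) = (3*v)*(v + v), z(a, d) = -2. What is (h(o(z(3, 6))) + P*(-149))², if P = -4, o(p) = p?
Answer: 384400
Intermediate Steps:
h(v) = 6*v² (h(v) = (3*v)*(2*v) = 6*v²)
(h(o(z(3, 6))) + P*(-149))² = (6*(-2)² - 4*(-149))² = (6*4 + 596)² = (24 + 596)² = 620² = 384400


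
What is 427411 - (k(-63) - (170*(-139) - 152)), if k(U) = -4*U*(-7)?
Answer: 405393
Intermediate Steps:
k(U) = 28*U
427411 - (k(-63) - (170*(-139) - 152)) = 427411 - (28*(-63) - (170*(-139) - 152)) = 427411 - (-1764 - (-23630 - 152)) = 427411 - (-1764 - 1*(-23782)) = 427411 - (-1764 + 23782) = 427411 - 1*22018 = 427411 - 22018 = 405393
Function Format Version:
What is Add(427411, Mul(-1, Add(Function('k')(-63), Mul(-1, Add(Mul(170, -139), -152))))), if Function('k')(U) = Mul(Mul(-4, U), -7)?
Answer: 405393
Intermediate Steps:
Function('k')(U) = Mul(28, U)
Add(427411, Mul(-1, Add(Function('k')(-63), Mul(-1, Add(Mul(170, -139), -152))))) = Add(427411, Mul(-1, Add(Mul(28, -63), Mul(-1, Add(Mul(170, -139), -152))))) = Add(427411, Mul(-1, Add(-1764, Mul(-1, Add(-23630, -152))))) = Add(427411, Mul(-1, Add(-1764, Mul(-1, -23782)))) = Add(427411, Mul(-1, Add(-1764, 23782))) = Add(427411, Mul(-1, 22018)) = Add(427411, -22018) = 405393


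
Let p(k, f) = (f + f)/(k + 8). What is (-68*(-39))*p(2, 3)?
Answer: 7956/5 ≈ 1591.2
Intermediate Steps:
p(k, f) = 2*f/(8 + k) (p(k, f) = (2*f)/(8 + k) = 2*f/(8 + k))
(-68*(-39))*p(2, 3) = (-68*(-39))*(2*3/(8 + 2)) = 2652*(2*3/10) = 2652*(2*3*(⅒)) = 2652*(⅗) = 7956/5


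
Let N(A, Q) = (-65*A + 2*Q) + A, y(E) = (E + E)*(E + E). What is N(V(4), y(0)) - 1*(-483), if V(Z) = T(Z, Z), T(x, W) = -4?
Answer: 739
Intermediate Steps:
y(E) = 4*E² (y(E) = (2*E)*(2*E) = 4*E²)
V(Z) = -4
N(A, Q) = -64*A + 2*Q
N(V(4), y(0)) - 1*(-483) = (-64*(-4) + 2*(4*0²)) - 1*(-483) = (256 + 2*(4*0)) + 483 = (256 + 2*0) + 483 = (256 + 0) + 483 = 256 + 483 = 739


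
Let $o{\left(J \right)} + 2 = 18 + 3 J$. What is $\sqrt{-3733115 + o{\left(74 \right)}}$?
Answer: $i \sqrt{3732877} \approx 1932.1 i$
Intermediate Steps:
$o{\left(J \right)} = 16 + 3 J$ ($o{\left(J \right)} = -2 + \left(18 + 3 J\right) = 16 + 3 J$)
$\sqrt{-3733115 + o{\left(74 \right)}} = \sqrt{-3733115 + \left(16 + 3 \cdot 74\right)} = \sqrt{-3733115 + \left(16 + 222\right)} = \sqrt{-3733115 + 238} = \sqrt{-3732877} = i \sqrt{3732877}$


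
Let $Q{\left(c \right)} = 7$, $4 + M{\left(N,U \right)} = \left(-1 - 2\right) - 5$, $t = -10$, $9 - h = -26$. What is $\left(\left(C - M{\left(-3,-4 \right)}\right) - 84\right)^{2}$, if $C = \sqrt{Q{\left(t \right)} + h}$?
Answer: $\left(72 - \sqrt{42}\right)^{2} \approx 4292.8$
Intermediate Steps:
$h = 35$ ($h = 9 - -26 = 9 + 26 = 35$)
$M{\left(N,U \right)} = -12$ ($M{\left(N,U \right)} = -4 - 8 = -12$)
$C = \sqrt{42}$ ($C = \sqrt{7 + 35} = \sqrt{42} \approx 6.4807$)
$\left(\left(C - M{\left(-3,-4 \right)}\right) - 84\right)^{2} = \left(\left(\sqrt{42} - -12\right) - 84\right)^{2} = \left(\left(\sqrt{42} + 12\right) - 84\right)^{2} = \left(\left(12 + \sqrt{42}\right) - 84\right)^{2} = \left(-72 + \sqrt{42}\right)^{2}$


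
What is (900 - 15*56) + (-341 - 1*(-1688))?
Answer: 1407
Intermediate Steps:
(900 - 15*56) + (-341 - 1*(-1688)) = (900 - 840) + (-341 + 1688) = 60 + 1347 = 1407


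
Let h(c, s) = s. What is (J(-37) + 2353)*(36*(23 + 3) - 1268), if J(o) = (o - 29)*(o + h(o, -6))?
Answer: -1723412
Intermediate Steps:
J(o) = (-29 + o)*(-6 + o) (J(o) = (o - 29)*(o - 6) = (-29 + o)*(-6 + o))
(J(-37) + 2353)*(36*(23 + 3) - 1268) = ((174 + (-37)**2 - 35*(-37)) + 2353)*(36*(23 + 3) - 1268) = ((174 + 1369 + 1295) + 2353)*(36*26 - 1268) = (2838 + 2353)*(936 - 1268) = 5191*(-332) = -1723412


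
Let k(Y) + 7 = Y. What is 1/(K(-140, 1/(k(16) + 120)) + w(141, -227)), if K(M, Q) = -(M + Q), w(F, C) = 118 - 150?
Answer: 129/13931 ≈ 0.0092599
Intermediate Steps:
w(F, C) = -32
k(Y) = -7 + Y
K(M, Q) = -M - Q
1/(K(-140, 1/(k(16) + 120)) + w(141, -227)) = 1/((-1*(-140) - 1/((-7 + 16) + 120)) - 32) = 1/((140 - 1/(9 + 120)) - 32) = 1/((140 - 1/129) - 32) = 1/(18059/129 - 32) = 1/(13931/129) = 129/13931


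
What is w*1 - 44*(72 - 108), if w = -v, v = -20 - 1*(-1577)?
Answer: 27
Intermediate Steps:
v = 1557 (v = -20 + 1577 = 1557)
w = -1557 (w = -1*1557 = -1557)
w*1 - 44*(72 - 108) = -1557*1 - 44*(72 - 108) = -1557 - 44*(-36) = -1557 - 1*(-1584) = -1557 + 1584 = 27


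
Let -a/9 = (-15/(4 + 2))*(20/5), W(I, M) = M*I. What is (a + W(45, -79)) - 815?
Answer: -4280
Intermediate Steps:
W(I, M) = I*M
a = 90 (a = -9*-15/(4 + 2)*20/5 = -9*-15/6*20*(⅕) = -9*(⅙)*(-15)*4 = -(-45)*4/2 = -9*(-10) = 90)
(a + W(45, -79)) - 815 = (90 + 45*(-79)) - 815 = (90 - 3555) - 815 = -3465 - 815 = -4280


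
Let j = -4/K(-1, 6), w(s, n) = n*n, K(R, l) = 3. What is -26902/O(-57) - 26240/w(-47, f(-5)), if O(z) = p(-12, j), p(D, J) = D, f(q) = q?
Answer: 35767/30 ≈ 1192.2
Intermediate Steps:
w(s, n) = n²
j = -4/3 ≈ -1.3333
O(z) = -12
-26902/O(-57) - 26240/w(-47, f(-5)) = -26902/(-12) - 26240/((-5)²) = -26902*(-1/12) - 26240/25 = 13451/6 - 26240*1/25 = 13451/6 - 5248/5 = 35767/30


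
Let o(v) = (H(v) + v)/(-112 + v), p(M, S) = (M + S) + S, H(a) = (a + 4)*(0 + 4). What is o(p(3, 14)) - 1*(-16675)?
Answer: 150056/9 ≈ 16673.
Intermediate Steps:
H(a) = 16 + 4*a (H(a) = (4 + a)*4 = 16 + 4*a)
p(M, S) = M + 2*S
o(v) = (16 + 5*v)/(-112 + v) (o(v) = ((16 + 4*v) + v)/(-112 + v) = (16 + 5*v)/(-112 + v))
o(p(3, 14)) - 1*(-16675) = (16 + 5*(3 + 2*14))/(-112 + (3 + 2*14)) - 1*(-16675) = (16 + 5*(3 + 28))/(-112 + (3 + 28)) + 16675 = (16 + 5*31)/(-112 + 31) + 16675 = (16 + 155)/(-81) + 16675 = -1/81*171 + 16675 = -19/9 + 16675 = 150056/9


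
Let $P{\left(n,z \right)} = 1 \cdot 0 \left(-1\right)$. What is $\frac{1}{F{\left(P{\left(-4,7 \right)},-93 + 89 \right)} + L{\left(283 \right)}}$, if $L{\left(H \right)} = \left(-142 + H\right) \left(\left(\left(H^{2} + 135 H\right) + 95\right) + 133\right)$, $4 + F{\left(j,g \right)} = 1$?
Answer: $\frac{1}{16711599} \approx 5.9839 \cdot 10^{-8}$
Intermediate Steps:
$P{\left(n,z \right)} = 0$ ($P{\left(n,z \right)} = 0 \left(-1\right) = 0$)
$F{\left(j,g \right)} = -3$ ($F{\left(j,g \right)} = -4 + 1 = -3$)
$L{\left(H \right)} = \left(-142 + H\right) \left(228 + H^{2} + 135 H\right)$ ($L{\left(H \right)} = \left(-142 + H\right) \left(\left(95 + H^{2} + 135 H\right) + 133\right) = \left(-142 + H\right) \left(228 + H^{2} + 135 H\right)$)
$\frac{1}{F{\left(P{\left(-4,7 \right)},-93 + 89 \right)} + L{\left(283 \right)}} = \frac{1}{-3 - \left(5392962 - 22665187 + 560623\right)} = \frac{1}{-3 - -16711602} = \frac{1}{-3 + 16711602} = \frac{1}{16711599}$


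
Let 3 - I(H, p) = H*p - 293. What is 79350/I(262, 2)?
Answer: -13225/38 ≈ -348.03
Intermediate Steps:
I(H, p) = 296 - H*p (I(H, p) = 3 - (H*p - 293) = 3 - (-293 + H*p) = 3 + (293 - H*p) = 296 - H*p)
79350/I(262, 2) = 79350/(296 - 1*262*2) = 79350/(296 - 524) = 79350/(-228) = 79350*(-1/228) = -13225/38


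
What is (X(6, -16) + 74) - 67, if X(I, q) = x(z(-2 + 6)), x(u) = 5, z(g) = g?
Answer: 12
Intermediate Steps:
X(I, q) = 5
(X(6, -16) + 74) - 67 = (5 + 74) - 67 = 79 - 67 = 12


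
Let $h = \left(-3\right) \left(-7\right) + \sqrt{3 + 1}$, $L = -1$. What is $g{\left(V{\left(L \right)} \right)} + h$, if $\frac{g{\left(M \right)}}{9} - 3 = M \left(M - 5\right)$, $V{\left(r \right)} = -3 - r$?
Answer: $176$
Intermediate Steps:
$g{\left(M \right)} = 27 + 9 M \left(-5 + M\right)$ ($g{\left(M \right)} = 27 + 9 M \left(M - 5\right) = 27 + 9 M \left(-5 + M\right)$)
$h = 23$ ($h = 21 + \sqrt{4} = 21 + 2 = 23$)
$g{\left(V{\left(L \right)} \right)} + h = \left(27 - 45 \left(-3 - -1\right) + 9 \left(-3 - -1\right)^{2}\right) + 23 = \left(27 - 45 \left(-3 + 1\right) + 9 \left(-3 + 1\right)^{2}\right) + 23 = \left(27 - -90 + 9 \left(-2\right)^{2}\right) + 23 = \left(27 + 90 + 9 \cdot 4\right) + 23 = \left(27 + 90 + 36\right) + 23 = 153 + 23 = 176$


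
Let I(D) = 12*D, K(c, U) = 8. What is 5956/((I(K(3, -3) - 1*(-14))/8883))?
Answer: 4408929/22 ≈ 2.0041e+5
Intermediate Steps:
5956/((I(K(3, -3) - 1*(-14))/8883)) = 5956/(((12*(8 - 1*(-14)))/8883)) = 5956/(((12*(8 + 14))*(1/8883))) = 5956/(((12*22)*(1/8883))) = 5956/((264*(1/8883))) = 5956/(88/2961) = 5956*(2961/88) = 4408929/22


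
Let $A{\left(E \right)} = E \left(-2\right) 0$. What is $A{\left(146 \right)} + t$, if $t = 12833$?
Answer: $12833$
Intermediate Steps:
$A{\left(E \right)} = 0$ ($A{\left(E \right)} = - 2 E 0 = 0$)
$A{\left(146 \right)} + t = 0 + 12833 = 12833$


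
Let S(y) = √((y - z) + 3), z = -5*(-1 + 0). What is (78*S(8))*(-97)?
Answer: -7566*√6 ≈ -18533.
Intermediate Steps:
z = 5 (z = -5*(-1) = 5)
S(y) = √(-2 + y) (S(y) = √((y - 1*5) + 3) = √((y - 5) + 3) = √((-5 + y) + 3) = √(-2 + y))
(78*S(8))*(-97) = (78*√(-2 + 8))*(-97) = (78*√6)*(-97) = -7566*√6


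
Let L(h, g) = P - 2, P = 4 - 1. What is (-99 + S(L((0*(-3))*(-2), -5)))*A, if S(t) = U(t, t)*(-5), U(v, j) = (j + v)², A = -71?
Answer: 8449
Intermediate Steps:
P = 3
L(h, g) = 1 (L(h, g) = 3 - 2 = 1)
S(t) = -20*t² (S(t) = (t + t)²*(-5) = (2*t)²*(-5) = (4*t²)*(-5) = -20*t²)
(-99 + S(L((0*(-3))*(-2), -5)))*A = (-99 - 20*1²)*(-71) = (-99 - 20*1)*(-71) = (-99 - 20)*(-71) = -119*(-71) = 8449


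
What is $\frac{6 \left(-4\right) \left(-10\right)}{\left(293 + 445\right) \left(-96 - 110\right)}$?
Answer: $- \frac{20}{12669} \approx -0.0015787$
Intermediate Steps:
$\frac{6 \left(-4\right) \left(-10\right)}{\left(293 + 445\right) \left(-96 - 110\right)} = \frac{\left(-24\right) \left(-10\right)}{738 \left(-206\right)} = \frac{240}{-152028} = 240 \left(- \frac{1}{152028}\right) = - \frac{20}{12669}$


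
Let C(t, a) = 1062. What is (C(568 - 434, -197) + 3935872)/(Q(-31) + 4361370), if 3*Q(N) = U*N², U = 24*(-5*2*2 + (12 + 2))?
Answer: 1968467/2157621 ≈ 0.91233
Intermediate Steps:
U = -144 (U = 24*(-10*2 + 14) = 24*(-20 + 14) = 24*(-6) = -144)
Q(N) = -48*N² (Q(N) = (-144*N²)/3 = -48*N²)
(C(568 - 434, -197) + 3935872)/(Q(-31) + 4361370) = (1062 + 3935872)/(-48*(-31)² + 4361370) = 3936934/(-48*961 + 4361370) = 3936934/(-46128 + 4361370) = 3936934/4315242 = 3936934*(1/4315242) = 1968467/2157621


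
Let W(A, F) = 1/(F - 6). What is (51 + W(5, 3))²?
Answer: 23104/9 ≈ 2567.1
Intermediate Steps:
W(A, F) = 1/(-6 + F)
(51 + W(5, 3))² = (51 + 1/(-6 + 3))² = (51 + 1/(-3))² = (51 - ⅓)² = (152/3)² = 23104/9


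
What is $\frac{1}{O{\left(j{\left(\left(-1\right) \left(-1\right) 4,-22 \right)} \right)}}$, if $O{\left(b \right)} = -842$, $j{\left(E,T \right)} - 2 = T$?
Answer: $- \frac{1}{842} \approx -0.0011876$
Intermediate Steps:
$j{\left(E,T \right)} = 2 + T$
$\frac{1}{O{\left(j{\left(\left(-1\right) \left(-1\right) 4,-22 \right)} \right)}} = \frac{1}{-842} = - \frac{1}{842}$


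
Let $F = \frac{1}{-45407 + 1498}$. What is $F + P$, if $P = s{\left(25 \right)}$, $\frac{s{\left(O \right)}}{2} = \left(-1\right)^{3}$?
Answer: $- \frac{87819}{43909} \approx -2.0$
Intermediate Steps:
$s{\left(O \right)} = -2$ ($s{\left(O \right)} = 2 \left(-1\right)^{3} = 2 \left(-1\right) = -2$)
$P = -2$
$F = - \frac{1}{43909}$ ($F = \frac{1}{-43909} = - \frac{1}{43909} \approx -2.2774 \cdot 10^{-5}$)
$F + P = - \frac{1}{43909} - 2 = - \frac{87819}{43909}$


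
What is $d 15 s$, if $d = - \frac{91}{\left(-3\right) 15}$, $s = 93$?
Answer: $2821$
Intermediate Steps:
$d = \frac{91}{45}$ ($d = - \frac{91}{-45} = \left(-91\right) \left(- \frac{1}{45}\right) = \frac{91}{45} \approx 2.0222$)
$d 15 s = \frac{91}{45} \cdot 15 \cdot 93 = \frac{91}{3} \cdot 93 = 2821$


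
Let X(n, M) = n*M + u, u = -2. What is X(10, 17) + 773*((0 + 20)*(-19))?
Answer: -293572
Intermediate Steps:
X(n, M) = -2 + M*n (X(n, M) = n*M - 2 = M*n - 2 = -2 + M*n)
X(10, 17) + 773*((0 + 20)*(-19)) = (-2 + 17*10) + 773*((0 + 20)*(-19)) = (-2 + 170) + 773*(20*(-19)) = 168 + 773*(-380) = 168 - 293740 = -293572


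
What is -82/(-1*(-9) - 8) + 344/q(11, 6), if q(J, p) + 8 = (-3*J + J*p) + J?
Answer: -652/9 ≈ -72.444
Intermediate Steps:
q(J, p) = -8 - 2*J + J*p (q(J, p) = -8 + ((-3*J + J*p) + J) = -8 + (-2*J + J*p) = -8 - 2*J + J*p)
-82/(-1*(-9) - 8) + 344/q(11, 6) = -82/(-1*(-9) - 8) + 344/(-8 - 2*11 + 11*6) = -82/(9 - 8) + 344/(-8 - 22 + 66) = -82/1 + 344/36 = -82*1 + 344*(1/36) = -82 + 86/9 = -652/9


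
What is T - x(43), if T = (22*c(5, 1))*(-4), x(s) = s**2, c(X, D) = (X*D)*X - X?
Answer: -3609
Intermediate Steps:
c(X, D) = -X + D*X**2 (c(X, D) = (D*X)*X - X = D*X**2 - X = -X + D*X**2)
T = -1760 (T = (22*(5*(-1 + 1*5)))*(-4) = (22*(5*(-1 + 5)))*(-4) = (22*(5*4))*(-4) = (22*20)*(-4) = 440*(-4) = -1760)
T - x(43) = -1760 - 1*43**2 = -1760 - 1*1849 = -1760 - 1849 = -3609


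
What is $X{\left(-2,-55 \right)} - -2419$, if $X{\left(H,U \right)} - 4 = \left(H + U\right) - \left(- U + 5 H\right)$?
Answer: $2321$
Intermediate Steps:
$X{\left(H,U \right)} = 4 - 4 H + 2 U$ ($X{\left(H,U \right)} = 4 + \left(\left(H + U\right) - \left(- U + 5 H\right)\right) = 4 - \left(- 2 U + 4 H\right) = 4 - 4 H + 2 U$)
$X{\left(-2,-55 \right)} - -2419 = \left(4 - -8 + 2 \left(-55\right)\right) - -2419 = \left(4 + 8 - 110\right) + 2419 = -98 + 2419 = 2321$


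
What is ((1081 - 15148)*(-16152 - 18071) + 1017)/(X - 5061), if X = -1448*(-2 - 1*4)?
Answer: 53490662/403 ≈ 1.3273e+5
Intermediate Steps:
X = 8688 (X = -1448*(-2 - 4) = -1448*(-6) = 8688)
((1081 - 15148)*(-16152 - 18071) + 1017)/(X - 5061) = ((1081 - 15148)*(-16152 - 18071) + 1017)/(8688 - 5061) = (-14067*(-34223) + 1017)/3627 = (481414941 + 1017)*(1/3627) = 481415958*(1/3627) = 53490662/403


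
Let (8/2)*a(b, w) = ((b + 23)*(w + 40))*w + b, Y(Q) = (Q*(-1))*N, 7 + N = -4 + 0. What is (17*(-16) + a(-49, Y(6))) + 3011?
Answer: -170989/4 ≈ -42747.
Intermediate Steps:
N = -11 (N = -7 + (-4 + 0) = -7 - 4 = -11)
Y(Q) = 11*Q (Y(Q) = (Q*(-1))*(-11) = -Q*(-11) = 11*Q)
a(b, w) = b/4 + w*(23 + b)*(40 + w)/4 (a(b, w) = (((b + 23)*(w + 40))*w + b)/4 = (((23 + b)*(40 + w))*w + b)/4 = (w*(23 + b)*(40 + w) + b)/4 = (b + w*(23 + b)*(40 + w))/4 = b/4 + w*(23 + b)*(40 + w)/4)
(17*(-16) + a(-49, Y(6))) + 3011 = (17*(-16) + (230*(11*6) + (¼)*(-49) + 23*(11*6)²/4 + 10*(-49)*(11*6) + (¼)*(-49)*(11*6)²)) + 3011 = (-272 + (230*66 - 49/4 + (23/4)*66² + 10*(-49)*66 + (¼)*(-49)*66²)) + 3011 = (-272 + (15180 - 49/4 + (23/4)*4356 - 32340 + (¼)*(-49)*4356)) + 3011 = (-272 + (15180 - 49/4 + 25047 - 32340 - 53361)) + 3011 = (-272 - 181945/4) + 3011 = -183033/4 + 3011 = -170989/4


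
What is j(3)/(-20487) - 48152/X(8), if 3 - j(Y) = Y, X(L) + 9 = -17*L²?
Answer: 48152/1097 ≈ 43.894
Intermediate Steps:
X(L) = -9 - 17*L²
j(Y) = 3 - Y
j(3)/(-20487) - 48152/X(8) = (3 - 1*3)/(-20487) - 48152/(-9 - 17*8²) = (3 - 3)*(-1/20487) - 48152/(-9 - 17*64) = 0*(-1/20487) - 48152/(-9 - 1088) = 0 - 48152/(-1097) = 0 - 48152*(-1/1097) = 0 + 48152/1097 = 48152/1097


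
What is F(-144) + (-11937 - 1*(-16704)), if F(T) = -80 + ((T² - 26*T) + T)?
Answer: 29023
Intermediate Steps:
F(T) = -80 + T² - 25*T (F(T) = -80 + (T² - 25*T) = -80 + T² - 25*T)
F(-144) + (-11937 - 1*(-16704)) = (-80 + (-144)² - 25*(-144)) + (-11937 - 1*(-16704)) = (-80 + 20736 + 3600) + (-11937 + 16704) = 24256 + 4767 = 29023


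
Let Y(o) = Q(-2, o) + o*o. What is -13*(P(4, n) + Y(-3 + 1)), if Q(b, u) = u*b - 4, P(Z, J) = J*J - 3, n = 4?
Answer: -221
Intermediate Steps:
P(Z, J) = -3 + J² (P(Z, J) = J² - 3 = -3 + J²)
Q(b, u) = -4 + b*u (Q(b, u) = b*u - 4 = -4 + b*u)
Y(o) = -4 + o² - 2*o (Y(o) = (-4 - 2*o) + o*o = (-4 - 2*o) + o² = -4 + o² - 2*o)
-13*(P(4, n) + Y(-3 + 1)) = -13*((-3 + 4²) + (-4 + (-3 + 1)² - 2*(-3 + 1))) = -13*((-3 + 16) + (-4 + (-2)² - 2*(-2))) = -13*(13 + (-4 + 4 + 4)) = -13*(13 + 4) = -13*17 = -221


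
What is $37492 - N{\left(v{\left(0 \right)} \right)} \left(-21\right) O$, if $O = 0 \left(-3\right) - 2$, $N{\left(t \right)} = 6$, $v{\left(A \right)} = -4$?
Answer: $37240$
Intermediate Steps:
$O = -2$ ($O = 0 - 2 = -2$)
$37492 - N{\left(v{\left(0 \right)} \right)} \left(-21\right) O = 37492 - 6 \left(-21\right) \left(-2\right) = 37492 - \left(-126\right) \left(-2\right) = 37492 - 252 = 37240$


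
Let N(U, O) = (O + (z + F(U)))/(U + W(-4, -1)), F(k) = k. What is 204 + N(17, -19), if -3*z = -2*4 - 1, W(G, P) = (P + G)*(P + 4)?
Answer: 409/2 ≈ 204.50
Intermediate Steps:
W(G, P) = (4 + P)*(G + P) (W(G, P) = (G + P)*(4 + P) = (4 + P)*(G + P))
z = 3 (z = -(-2*4 - 1)/3 = -(-8 - 1)/3 = -1/3*(-9) = 3)
N(U, O) = (3 + O + U)/(-15 + U) (N(U, O) = (O + (3 + U))/(U + ((-1)**2 + 4*(-4) + 4*(-1) - 4*(-1))) = (3 + O + U)/(U + (1 - 16 - 4 + 4)) = (3 + O + U)/(U - 15) = (3 + O + U)/(-15 + U))
204 + N(17, -19) = 204 + (3 - 19 + 17)/(-15 + 17) = 204 + 1/2 = 409/2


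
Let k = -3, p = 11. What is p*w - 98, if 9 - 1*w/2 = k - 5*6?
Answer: 826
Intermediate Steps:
w = 84 (w = 18 - 2*(-3 - 5*6) = 18 - 2*(-3 - 30) = 18 - 2*(-33) = 18 + 66 = 84)
p*w - 98 = 11*84 - 98 = 924 - 98 = 826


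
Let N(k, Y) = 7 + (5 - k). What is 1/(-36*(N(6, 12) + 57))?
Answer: -1/2268 ≈ -0.00044092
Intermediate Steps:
N(k, Y) = 12 - k
1/(-36*(N(6, 12) + 57)) = 1/(-36*((12 - 1*6) + 57)) = 1/(-36*((12 - 6) + 57)) = 1/(-36*(6 + 57)) = 1/(-36*63) = 1/(-2268) = -1/2268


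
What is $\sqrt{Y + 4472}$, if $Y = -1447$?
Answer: $55$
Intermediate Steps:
$\sqrt{Y + 4472} = \sqrt{-1447 + 4472} = \sqrt{3025} = 55$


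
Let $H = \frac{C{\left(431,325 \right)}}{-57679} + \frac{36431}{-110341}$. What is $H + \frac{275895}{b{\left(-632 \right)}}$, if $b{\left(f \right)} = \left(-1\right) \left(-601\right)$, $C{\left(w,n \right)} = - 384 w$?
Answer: $\frac{1765607203619620}{3824979481939} \approx 461.6$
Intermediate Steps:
$b{\left(f \right)} = 601$
$H = \frac{16160573215}{6364358539}$ ($H = \frac{\left(-384\right) 431}{-57679} + \frac{36431}{-110341} = \left(-165504\right) \left(- \frac{1}{57679}\right) + 36431 \left(- \frac{1}{110341}\right) = \frac{165504}{57679} - \frac{36431}{110341} = \frac{16160573215}{6364358539} \approx 2.5392$)
$H + \frac{275895}{b{\left(-632 \right)}} = \frac{16160573215}{6364358539} + \frac{275895}{601} = \frac{1765607203619620}{3824979481939}$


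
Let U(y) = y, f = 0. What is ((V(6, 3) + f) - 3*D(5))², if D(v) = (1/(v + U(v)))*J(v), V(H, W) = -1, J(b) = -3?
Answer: 1/100 ≈ 0.010000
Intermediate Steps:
D(v) = -3/(2*v) (D(v) = (1/(v + v))*(-3) = (1/(2*v))*(-3) = -3/(2*v))
((V(6, 3) + f) - 3*D(5))² = ((-1 + 0) - (-9)/(2*5))² = (-1 - (-9)/(2*5))² = (-1 - 3*(-3/10))² = (-1 + 9/10)² = (-⅒)² = 1/100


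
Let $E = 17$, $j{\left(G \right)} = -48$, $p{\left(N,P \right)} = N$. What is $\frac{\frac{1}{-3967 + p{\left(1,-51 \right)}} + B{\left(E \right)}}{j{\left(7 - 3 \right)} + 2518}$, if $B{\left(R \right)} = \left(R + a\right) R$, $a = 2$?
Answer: $\frac{1281017}{9796020} \approx 0.13077$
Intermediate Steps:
$B{\left(R \right)} = R \left(2 + R\right)$ ($B{\left(R \right)} = \left(R + 2\right) R = \left(2 + R\right) R = R \left(2 + R\right)$)
$\frac{\frac{1}{-3967 + p{\left(1,-51 \right)}} + B{\left(E \right)}}{j{\left(7 - 3 \right)} + 2518} = \frac{\frac{1}{-3967 + 1} + 17 \left(2 + 17\right)}{-48 + 2518} = \frac{\frac{1}{-3966} + 17 \cdot 19}{2470} = \left(- \frac{1}{3966} + 323\right) \frac{1}{2470} = \frac{1281017}{3966} \cdot \frac{1}{2470} = \frac{1281017}{9796020}$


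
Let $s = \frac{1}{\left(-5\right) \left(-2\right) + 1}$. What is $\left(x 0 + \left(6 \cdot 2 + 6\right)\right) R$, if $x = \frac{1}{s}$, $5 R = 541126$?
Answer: $\frac{9740268}{5} \approx 1.9481 \cdot 10^{6}$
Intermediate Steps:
$R = \frac{541126}{5}$ ($R = \frac{1}{5} \cdot 541126 = \frac{541126}{5} \approx 1.0823 \cdot 10^{5}$)
$s = \frac{1}{11}$ ($s = \frac{1}{10 + 1} = \frac{1}{11} \approx 0.090909$)
$x = 11$ ($x = \frac{1}{\frac{1}{11}} = 11$)
$\left(x 0 + \left(6 \cdot 2 + 6\right)\right) R = \left(11 \cdot 0 + \left(6 \cdot 2 + 6\right)\right) \frac{541126}{5} = \left(0 + \left(12 + 6\right)\right) \frac{541126}{5} = \left(0 + 18\right) \frac{541126}{5} = 18 \cdot \frac{541126}{5} = \frac{9740268}{5}$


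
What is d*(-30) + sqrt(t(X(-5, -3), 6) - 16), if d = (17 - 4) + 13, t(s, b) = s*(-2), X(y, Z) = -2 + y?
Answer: -780 + I*sqrt(2) ≈ -780.0 + 1.4142*I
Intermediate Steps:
t(s, b) = -2*s
d = 26 (d = 13 + 13 = 26)
d*(-30) + sqrt(t(X(-5, -3), 6) - 16) = 26*(-30) + sqrt(-2*(-2 - 5) - 16) = -780 + sqrt(-2*(-7) - 16) = -780 + sqrt(14 - 16) = -780 + sqrt(-2) = -780 + I*sqrt(2)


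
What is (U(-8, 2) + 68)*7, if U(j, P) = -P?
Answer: 462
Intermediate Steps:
(U(-8, 2) + 68)*7 = (-1*2 + 68)*7 = (-2 + 68)*7 = 66*7 = 462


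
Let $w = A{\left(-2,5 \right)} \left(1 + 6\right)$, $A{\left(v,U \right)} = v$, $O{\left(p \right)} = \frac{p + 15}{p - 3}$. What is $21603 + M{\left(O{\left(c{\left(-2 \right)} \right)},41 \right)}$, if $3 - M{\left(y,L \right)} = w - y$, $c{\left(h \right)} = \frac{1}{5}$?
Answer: $\frac{151302}{7} \approx 21615.0$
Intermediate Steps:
$c{\left(h \right)} = \frac{1}{5}$
$O{\left(p \right)} = \frac{15 + p}{-3 + p}$
$w = -14$ ($w = - 2 \left(1 + 6\right) = \left(-2\right) 7 = -14$)
$M{\left(y,L \right)} = 17 + y$ ($M{\left(y,L \right)} = 3 - \left(-14 - y\right) = 3 + \left(14 + y\right) = 17 + y$)
$21603 + M{\left(O{\left(c{\left(-2 \right)} \right)},41 \right)} = 21603 + \left(17 + \frac{15 + \frac{1}{5}}{-3 + \frac{1}{5}}\right) = 21603 + \left(17 + \frac{1}{- \frac{14}{5}} \cdot \frac{76}{5}\right) = 21603 + \left(17 - \frac{38}{7}\right) = 21603 + \frac{81}{7} = \frac{151302}{7}$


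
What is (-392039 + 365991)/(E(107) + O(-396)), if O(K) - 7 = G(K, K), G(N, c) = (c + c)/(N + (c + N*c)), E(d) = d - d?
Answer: -2565728/689 ≈ -3723.8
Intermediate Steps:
E(d) = 0
G(N, c) = 2*c/(N + c + N*c) (G(N, c) = (2*c)/(N + c + N*c) = 2*c/(N + c + N*c))
O(K) = 7 + 2*K/(K**2 + 2*K) (O(K) = 7 + 2*K/(K + K + K*K) = 7 + 2*K/(K + K + K**2) = 7 + 2*K/(K**2 + 2*K))
(-392039 + 365991)/(E(107) + O(-396)) = (-392039 + 365991)/(0 + (16 + 7*(-396))/(2 - 396)) = -26048/(0 + (16 - 2772)/(-394)) = -26048/(0 - 1/394*(-2756)) = -26048/(0 + 1378/197) = -26048/1378/197 = -26048*197/1378 = -2565728/689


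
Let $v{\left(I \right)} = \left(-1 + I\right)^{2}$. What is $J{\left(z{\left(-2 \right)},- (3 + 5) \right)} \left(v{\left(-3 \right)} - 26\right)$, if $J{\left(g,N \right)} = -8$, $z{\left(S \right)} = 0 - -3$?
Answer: $80$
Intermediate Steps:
$z{\left(S \right)} = 3$ ($z{\left(S \right)} = 0 + 3 = 3$)
$J{\left(z{\left(-2 \right)},- (3 + 5) \right)} \left(v{\left(-3 \right)} - 26\right) = - 8 \left(\left(-1 - 3\right)^{2} - 26\right) = - 8 \left(\left(-4\right)^{2} - 26\right) = - 8 \left(16 - 26\right) = \left(-8\right) \left(-10\right) = 80$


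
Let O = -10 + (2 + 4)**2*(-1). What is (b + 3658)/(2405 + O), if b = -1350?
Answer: 2308/2359 ≈ 0.97838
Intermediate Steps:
O = -46 (O = -10 + 6**2*(-1) = -10 + 36*(-1) = -10 - 36 = -46)
(b + 3658)/(2405 + O) = (-1350 + 3658)/(2405 - 46) = 2308/2359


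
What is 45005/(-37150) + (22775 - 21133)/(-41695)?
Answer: -77499351/61958770 ≈ -1.2508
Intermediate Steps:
45005/(-37150) + (22775 - 21133)/(-41695) = 45005*(-1/37150) + 1642*(-1/41695) = -9001/7430 - 1642/41695 = -77499351/61958770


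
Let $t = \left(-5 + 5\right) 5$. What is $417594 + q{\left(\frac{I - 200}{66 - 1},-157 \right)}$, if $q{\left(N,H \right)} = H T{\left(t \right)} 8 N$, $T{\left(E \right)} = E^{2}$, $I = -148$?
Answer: $417594$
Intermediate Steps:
$t = 0$ ($t = 0 \cdot 5 = 0$)
$q{\left(N,H \right)} = 0$ ($q{\left(N,H \right)} = H 0^{2} \cdot 8 N = H 0 \cdot 8 N = 0 \cdot 8 N = 0$)
$417594 + q{\left(\frac{I - 200}{66 - 1},-157 \right)} = 417594 + 0 = 417594$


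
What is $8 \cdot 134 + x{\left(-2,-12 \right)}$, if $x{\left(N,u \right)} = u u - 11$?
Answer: $1205$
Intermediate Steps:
$x{\left(N,u \right)} = -11 + u^{2}$ ($x{\left(N,u \right)} = u^{2} - 11 = -11 + u^{2}$)
$8 \cdot 134 + x{\left(-2,-12 \right)} = 8 \cdot 134 - \left(11 - \left(-12\right)^{2}\right) = 1072 + \left(-11 + 144\right) = 1072 + 133 = 1205$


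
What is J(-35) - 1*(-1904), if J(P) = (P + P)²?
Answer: 6804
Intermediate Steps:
J(P) = 4*P² (J(P) = (2*P)² = 4*P²)
J(-35) - 1*(-1904) = 4*(-35)² - 1*(-1904) = 4*1225 + 1904 = 4900 + 1904 = 6804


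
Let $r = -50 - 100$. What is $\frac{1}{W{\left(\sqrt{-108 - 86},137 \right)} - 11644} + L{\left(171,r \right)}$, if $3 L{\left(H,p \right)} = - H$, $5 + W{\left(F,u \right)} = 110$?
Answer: $- \frac{657724}{11539} \approx -57.0$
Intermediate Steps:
$W{\left(F,u \right)} = 105$ ($W{\left(F,u \right)} = -5 + 110 = 105$)
$r = -150$ ($r = -50 - 100 = -150$)
$L{\left(H,p \right)} = - \frac{H}{3}$ ($L{\left(H,p \right)} = \frac{\left(-1\right) H}{3} = - \frac{H}{3}$)
$\frac{1}{W{\left(\sqrt{-108 - 86},137 \right)} - 11644} + L{\left(171,r \right)} = \frac{1}{105 - 11644} - 57 = \frac{1}{-11539} - 57 = - \frac{1}{11539} - 57 = - \frac{657724}{11539}$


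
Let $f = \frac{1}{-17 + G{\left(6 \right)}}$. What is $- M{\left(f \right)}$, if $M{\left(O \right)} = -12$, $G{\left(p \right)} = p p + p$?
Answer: $12$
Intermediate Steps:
$G{\left(p \right)} = p + p^{2}$ ($G{\left(p \right)} = p^{2} + p = p + p^{2}$)
$f = \frac{1}{25}$ ($f = \frac{1}{-17 + 6 \left(1 + 6\right)} = \frac{1}{-17 + 6 \cdot 7} = \frac{1}{-17 + 42} = \frac{1}{25} \approx 0.04$)
$- M{\left(f \right)} = \left(-1\right) \left(-12\right) = 12$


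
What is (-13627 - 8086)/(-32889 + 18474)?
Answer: 21713/14415 ≈ 1.5063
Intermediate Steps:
(-13627 - 8086)/(-32889 + 18474) = -21713/(-14415) = -21713*(-1/14415) = 21713/14415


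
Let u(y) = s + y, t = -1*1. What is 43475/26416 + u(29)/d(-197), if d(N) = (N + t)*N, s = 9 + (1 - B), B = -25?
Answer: 848738237/515191248 ≈ 1.6474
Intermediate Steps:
t = -1
s = 35 (s = 9 + (1 - 1*(-25)) = 9 + (1 + 25) = 9 + 26 = 35)
u(y) = 35 + y
d(N) = N*(-1 + N) (d(N) = (N - 1)*N = (-1 + N)*N = N*(-1 + N))
43475/26416 + u(29)/d(-197) = 43475/26416 + (35 + 29)/((-197*(-1 - 197))) = 43475*(1/26416) + 64/((-197*(-198))) = 43475/26416 + 64/39006 = 43475/26416 + 64*(1/39006) = 43475/26416 + 32/19503 = 848738237/515191248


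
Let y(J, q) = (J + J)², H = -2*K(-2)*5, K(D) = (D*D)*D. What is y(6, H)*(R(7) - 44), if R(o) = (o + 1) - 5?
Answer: -5904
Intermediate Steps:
R(o) = -4 + o (R(o) = (1 + o) - 5 = -4 + o)
K(D) = D³ (K(D) = D²*D = D³)
H = 80 (H = -2*(-2)³*5 = -2*(-8)*5 = 16*5 = 80)
y(J, q) = 4*J² (y(J, q) = (2*J)² = 4*J²)
y(6, H)*(R(7) - 44) = (4*6²)*((-4 + 7) - 44) = (4*36)*(3 - 44) = 144*(-41) = -5904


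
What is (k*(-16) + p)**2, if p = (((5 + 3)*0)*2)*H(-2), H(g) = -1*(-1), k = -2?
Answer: 1024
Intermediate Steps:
H(g) = 1
p = 0 (p = (((5 + 3)*0)*2)*1 = ((8*0)*2)*1 = (0*2)*1 = 0*1 = 0)
(k*(-16) + p)**2 = (-2*(-16) + 0)**2 = (32 + 0)**2 = 32**2 = 1024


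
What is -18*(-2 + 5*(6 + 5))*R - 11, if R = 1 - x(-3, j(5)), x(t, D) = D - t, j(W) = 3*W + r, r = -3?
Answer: 13345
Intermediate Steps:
j(W) = -3 + 3*W (j(W) = 3*W - 3 = -3 + 3*W)
R = -14 (R = 1 - ((-3 + 3*5) - 1*(-3)) = 1 - ((-3 + 15) + 3) = 1 - (12 + 3) = 1 - 1*15 = 1 - 15 = -14)
-18*(-2 + 5*(6 + 5))*R - 11 = -18*(-2 + 5*(6 + 5))*(-14) - 11 = -18*(-2 + 5*11)*(-14) - 11 = -18*(-2 + 55)*(-14) - 11 = -954*(-14) - 11 = -18*(-742) - 11 = 13356 - 11 = 13345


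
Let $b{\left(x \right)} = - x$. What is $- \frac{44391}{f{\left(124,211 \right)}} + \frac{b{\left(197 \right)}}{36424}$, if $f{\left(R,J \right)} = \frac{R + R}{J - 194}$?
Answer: $- \frac{1717956949}{564572} \approx -3042.9$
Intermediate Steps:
$f{\left(R,J \right)} = \frac{2 R}{-194 + J}$
$- \frac{44391}{f{\left(124,211 \right)}} + \frac{b{\left(197 \right)}}{36424} = - \frac{44391}{2 \cdot 124 \frac{1}{-194 + 211}} + \frac{\left(-1\right) 197}{36424} = - \frac{44391}{2 \cdot 124 \cdot \frac{1}{17}} - \frac{197}{36424} = - \frac{44391}{\frac{248}{17}} - \frac{197}{36424} = \left(-44391\right) \frac{17}{248} - \frac{197}{36424} = - \frac{754647}{248} - \frac{197}{36424} = - \frac{1717956949}{564572}$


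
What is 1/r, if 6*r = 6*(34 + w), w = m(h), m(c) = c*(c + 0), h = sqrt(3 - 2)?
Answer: 1/35 ≈ 0.028571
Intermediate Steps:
h = 1 (h = sqrt(1) = 1)
m(c) = c**2 (m(c) = c*c = c**2)
w = 1 (w = 1**2 = 1)
r = 35 (r = (6*(34 + 1))/6 = (6*35)/6 = (1/6)*210 = 35)
1/r = 1/35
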